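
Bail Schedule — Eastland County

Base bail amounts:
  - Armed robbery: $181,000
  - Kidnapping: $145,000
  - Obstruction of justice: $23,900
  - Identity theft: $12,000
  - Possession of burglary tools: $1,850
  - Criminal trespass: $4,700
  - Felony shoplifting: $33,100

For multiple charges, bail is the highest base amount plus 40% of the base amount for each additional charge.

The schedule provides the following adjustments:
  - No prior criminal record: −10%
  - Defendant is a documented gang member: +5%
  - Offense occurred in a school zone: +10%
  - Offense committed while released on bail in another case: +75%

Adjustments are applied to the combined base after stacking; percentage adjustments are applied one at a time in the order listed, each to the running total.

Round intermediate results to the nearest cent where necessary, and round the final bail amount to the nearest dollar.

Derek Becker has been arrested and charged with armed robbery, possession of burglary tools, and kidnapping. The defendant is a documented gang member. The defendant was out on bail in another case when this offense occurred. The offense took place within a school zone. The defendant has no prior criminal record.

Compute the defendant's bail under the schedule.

$436,117

Base amounts from the schedule: armed robbery $181,000; possession of burglary tools $1,850; kidnapping $145,000.
Stacking rule: highest base plus 40% of each additional charge. Highest is armed robbery at $181,000. Additional: $1,850 × 40% = $740; $145,000 × 40% = $58,000. Combined base = $181,000 + $58,740 = $239,740.
No prior criminal record (−10%): $239,740 × 0.9 = $215,766.
Defendant is a documented gang member (+5%): $215,766 × 1.05 = $226,554.30.
Offense occurred in a school zone (+10%): $226,554.30 × 1.1 = $249,209.73.
Offense committed while released on bail in another case (+75%): $249,209.73 × 1.75 = $436,117.03.
Rounded to the nearest dollar: $436,117.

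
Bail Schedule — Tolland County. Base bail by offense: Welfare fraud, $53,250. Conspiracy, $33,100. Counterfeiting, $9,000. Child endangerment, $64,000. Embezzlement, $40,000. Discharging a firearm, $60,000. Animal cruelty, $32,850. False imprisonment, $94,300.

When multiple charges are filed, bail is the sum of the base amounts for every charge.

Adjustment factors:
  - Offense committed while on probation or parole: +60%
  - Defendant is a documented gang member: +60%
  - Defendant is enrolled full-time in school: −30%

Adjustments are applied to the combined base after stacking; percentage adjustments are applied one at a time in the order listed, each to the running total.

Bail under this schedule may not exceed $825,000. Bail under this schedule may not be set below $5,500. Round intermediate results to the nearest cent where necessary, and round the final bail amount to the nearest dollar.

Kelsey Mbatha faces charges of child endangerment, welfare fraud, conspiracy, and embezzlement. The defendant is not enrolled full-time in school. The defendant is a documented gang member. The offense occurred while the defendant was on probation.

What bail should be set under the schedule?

Base amounts from the schedule: child endangerment $64,000; welfare fraud $53,250; conspiracy $33,100; embezzlement $40,000.
Stacking rule: sum of all bases. $64,000 + $53,250 + $33,100 + $40,000 = $190,350.
Offense committed while on probation or parole (+60%): $190,350 × 1.6 = $304,560.
Defendant is a documented gang member (+60%): $304,560 × 1.6 = $487,296.
$487,296 is within the $825,000 maximum.
$487,296 is at or above the $5,500 minimum.

$487,296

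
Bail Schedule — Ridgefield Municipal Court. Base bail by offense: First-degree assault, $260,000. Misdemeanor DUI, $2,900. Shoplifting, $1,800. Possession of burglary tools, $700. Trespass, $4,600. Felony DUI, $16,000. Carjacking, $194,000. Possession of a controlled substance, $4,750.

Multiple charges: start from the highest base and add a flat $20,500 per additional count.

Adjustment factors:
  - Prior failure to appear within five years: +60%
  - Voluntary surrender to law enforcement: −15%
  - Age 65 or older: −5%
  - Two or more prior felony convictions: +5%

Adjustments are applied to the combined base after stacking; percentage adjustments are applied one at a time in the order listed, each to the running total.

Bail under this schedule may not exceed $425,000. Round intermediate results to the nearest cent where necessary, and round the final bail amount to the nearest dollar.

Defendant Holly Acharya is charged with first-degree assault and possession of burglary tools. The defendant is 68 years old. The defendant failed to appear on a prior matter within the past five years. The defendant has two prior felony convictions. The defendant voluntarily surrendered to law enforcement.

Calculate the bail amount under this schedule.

Base amounts from the schedule: first-degree assault $260,000; possession of burglary tools $700.
Stacking rule: highest base plus $20,500 per additional charge. Highest is first-degree assault at $260,000; 1 additional charge → +$20,500. Combined base = $280,500.
Prior failure to appear within five years (+60%): $280,500 × 1.6 = $448,800.
Voluntary surrender to law enforcement (−15%): $448,800 × 0.85 = $381,480.
Age 65 or older (−5%): $381,480 × 0.95 = $362,406.
Two or more prior felony convictions (+5%): $362,406 × 1.05 = $380,526.30.
$380,526.30 is within the $425,000 maximum.
Rounded to the nearest dollar: $380,526.

$380,526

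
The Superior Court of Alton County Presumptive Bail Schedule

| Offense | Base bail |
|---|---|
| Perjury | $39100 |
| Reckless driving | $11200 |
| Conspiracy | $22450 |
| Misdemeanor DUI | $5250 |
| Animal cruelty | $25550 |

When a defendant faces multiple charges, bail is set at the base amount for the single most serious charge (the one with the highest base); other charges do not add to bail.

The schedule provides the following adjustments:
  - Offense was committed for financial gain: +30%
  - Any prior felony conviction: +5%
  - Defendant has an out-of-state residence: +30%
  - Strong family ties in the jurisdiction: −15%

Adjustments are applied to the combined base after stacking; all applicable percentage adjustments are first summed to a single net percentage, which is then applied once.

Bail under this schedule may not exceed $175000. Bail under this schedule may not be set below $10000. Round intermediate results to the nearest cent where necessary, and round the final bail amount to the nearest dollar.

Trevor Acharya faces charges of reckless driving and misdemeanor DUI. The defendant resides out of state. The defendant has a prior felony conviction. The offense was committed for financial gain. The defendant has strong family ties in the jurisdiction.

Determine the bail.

$16800

Base amounts from the schedule: reckless driving $11200; misdemeanor DUI $5250.
Stacking rule: use the highest base only. Highest is reckless driving at $11200. Combined base = $11200.
Net percentage adjustment: +30% +5% +30% −15% = +50%. $11200 × 1.5 = $16800.
$16800 is within the $175000 maximum.
$16800 is at or above the $10000 minimum.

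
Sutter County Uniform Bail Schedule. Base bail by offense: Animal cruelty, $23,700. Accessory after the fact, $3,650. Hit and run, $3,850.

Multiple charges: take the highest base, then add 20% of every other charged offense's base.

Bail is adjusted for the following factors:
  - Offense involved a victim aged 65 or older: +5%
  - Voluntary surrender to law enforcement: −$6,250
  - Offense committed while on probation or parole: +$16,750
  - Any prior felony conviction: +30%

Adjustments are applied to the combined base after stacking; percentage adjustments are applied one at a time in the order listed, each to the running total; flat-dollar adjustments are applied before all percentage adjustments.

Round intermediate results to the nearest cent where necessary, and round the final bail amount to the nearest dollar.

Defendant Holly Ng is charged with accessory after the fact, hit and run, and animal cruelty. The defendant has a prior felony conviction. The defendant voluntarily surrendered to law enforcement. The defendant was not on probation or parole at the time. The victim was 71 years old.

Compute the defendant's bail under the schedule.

Base amounts from the schedule: accessory after the fact $3,650; hit and run $3,850; animal cruelty $23,700.
Stacking rule: highest base plus 20% of each additional charge. Highest is animal cruelty at $23,700. Additional: $3,650 × 20% = $730; $3,850 × 20% = $770. Combined base = $23,700 + $1,500 = $25,200.
Voluntary surrender to law enforcement (−$6,250 flat): $25,200 − $6,250 = $18,950.
Offense involved a victim aged 65 or older (+5%): $18,950 × 1.05 = $19,897.50.
Any prior felony conviction (+30%): $19,897.50 × 1.3 = $25,866.75.
Rounded to the nearest dollar: $25,867.

$25,867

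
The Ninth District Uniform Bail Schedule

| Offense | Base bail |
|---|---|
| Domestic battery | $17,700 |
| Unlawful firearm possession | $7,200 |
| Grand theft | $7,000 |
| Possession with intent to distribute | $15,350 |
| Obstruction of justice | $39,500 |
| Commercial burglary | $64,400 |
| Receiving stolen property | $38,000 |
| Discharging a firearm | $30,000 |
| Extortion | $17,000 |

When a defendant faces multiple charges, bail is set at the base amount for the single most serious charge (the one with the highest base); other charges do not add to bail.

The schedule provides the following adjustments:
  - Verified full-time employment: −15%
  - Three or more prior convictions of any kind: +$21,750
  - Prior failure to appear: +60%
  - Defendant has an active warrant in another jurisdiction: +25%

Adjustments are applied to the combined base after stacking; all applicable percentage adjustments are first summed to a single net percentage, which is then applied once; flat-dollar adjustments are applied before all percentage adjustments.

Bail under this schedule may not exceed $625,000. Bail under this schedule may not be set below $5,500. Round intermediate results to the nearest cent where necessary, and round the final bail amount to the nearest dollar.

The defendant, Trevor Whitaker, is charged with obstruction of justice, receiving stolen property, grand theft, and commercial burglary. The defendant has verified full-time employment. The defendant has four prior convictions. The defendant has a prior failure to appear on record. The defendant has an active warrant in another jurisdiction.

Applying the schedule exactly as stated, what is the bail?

$146,455

Base amounts from the schedule: obstruction of justice $39,500; receiving stolen property $38,000; grand theft $7,000; commercial burglary $64,400.
Stacking rule: use the highest base only. Highest is commercial burglary at $64,400. Combined base = $64,400.
Three or more prior convictions of any kind (+$21,750 flat): $64,400 + $21,750 = $86,150.
Net percentage adjustment: −15% +60% +25% = +70%. $86,150 × 1.7 = $146,455.
$146,455 is within the $625,000 maximum.
$146,455 is at or above the $5,500 minimum.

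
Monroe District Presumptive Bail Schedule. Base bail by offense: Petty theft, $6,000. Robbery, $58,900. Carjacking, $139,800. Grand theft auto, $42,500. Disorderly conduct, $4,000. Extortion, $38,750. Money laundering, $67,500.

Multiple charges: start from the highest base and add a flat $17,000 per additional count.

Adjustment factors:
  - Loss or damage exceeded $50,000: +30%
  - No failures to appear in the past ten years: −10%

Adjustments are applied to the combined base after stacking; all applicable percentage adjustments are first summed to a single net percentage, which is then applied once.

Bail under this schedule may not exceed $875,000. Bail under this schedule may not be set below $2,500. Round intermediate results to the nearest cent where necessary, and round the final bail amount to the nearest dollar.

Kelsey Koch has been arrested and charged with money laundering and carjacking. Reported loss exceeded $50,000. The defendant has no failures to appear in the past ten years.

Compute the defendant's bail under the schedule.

$188,160

Base amounts from the schedule: money laundering $67,500; carjacking $139,800.
Stacking rule: highest base plus $17,000 per additional charge. Highest is carjacking at $139,800; 1 additional charge → +$17,000. Combined base = $156,800.
Net percentage adjustment: +30% −10% = +20%. $156,800 × 1.2 = $188,160.
$188,160 is within the $875,000 maximum.
$188,160 is at or above the $2,500 minimum.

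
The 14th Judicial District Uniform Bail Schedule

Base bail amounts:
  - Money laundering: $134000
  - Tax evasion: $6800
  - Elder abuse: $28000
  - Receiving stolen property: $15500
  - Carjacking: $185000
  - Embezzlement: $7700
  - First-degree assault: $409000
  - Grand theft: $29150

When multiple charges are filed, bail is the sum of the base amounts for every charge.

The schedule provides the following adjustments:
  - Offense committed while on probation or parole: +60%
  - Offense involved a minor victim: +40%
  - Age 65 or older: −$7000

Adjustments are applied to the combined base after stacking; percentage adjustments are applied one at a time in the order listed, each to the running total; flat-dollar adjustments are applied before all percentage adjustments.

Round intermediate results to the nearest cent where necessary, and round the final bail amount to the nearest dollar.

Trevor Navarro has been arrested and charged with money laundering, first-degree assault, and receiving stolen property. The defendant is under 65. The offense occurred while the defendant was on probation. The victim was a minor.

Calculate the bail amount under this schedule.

$1251040

Base amounts from the schedule: money laundering $134000; first-degree assault $409000; receiving stolen property $15500.
Stacking rule: sum of all bases. $134000 + $409000 + $15500 = $558500.
Offense committed while on probation or parole (+60%): $558500 × 1.6 = $893600.
Offense involved a minor victim (+40%): $893600 × 1.4 = $1251040.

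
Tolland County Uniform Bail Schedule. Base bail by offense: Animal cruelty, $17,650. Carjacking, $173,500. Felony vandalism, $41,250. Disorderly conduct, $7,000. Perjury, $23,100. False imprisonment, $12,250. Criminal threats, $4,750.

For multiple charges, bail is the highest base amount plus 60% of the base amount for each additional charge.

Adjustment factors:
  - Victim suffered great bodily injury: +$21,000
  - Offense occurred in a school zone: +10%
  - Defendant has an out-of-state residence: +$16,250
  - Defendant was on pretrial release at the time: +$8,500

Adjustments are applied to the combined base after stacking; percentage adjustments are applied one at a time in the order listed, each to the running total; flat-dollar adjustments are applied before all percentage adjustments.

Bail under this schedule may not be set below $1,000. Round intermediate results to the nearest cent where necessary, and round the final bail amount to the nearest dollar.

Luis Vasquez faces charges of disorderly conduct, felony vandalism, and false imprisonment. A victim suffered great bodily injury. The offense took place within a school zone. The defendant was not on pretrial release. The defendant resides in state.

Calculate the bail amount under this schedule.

$81,180

Base amounts from the schedule: disorderly conduct $7,000; felony vandalism $41,250; false imprisonment $12,250.
Stacking rule: highest base plus 60% of each additional charge. Highest is felony vandalism at $41,250. Additional: $7,000 × 60% = $4,200; $12,250 × 60% = $7,350. Combined base = $41,250 + $11,550 = $52,800.
Victim suffered great bodily injury (+$21,000 flat): $52,800 + $21,000 = $73,800.
Offense occurred in a school zone (+10%): $73,800 × 1.1 = $81,180.
$81,180 is at or above the $1,000 minimum.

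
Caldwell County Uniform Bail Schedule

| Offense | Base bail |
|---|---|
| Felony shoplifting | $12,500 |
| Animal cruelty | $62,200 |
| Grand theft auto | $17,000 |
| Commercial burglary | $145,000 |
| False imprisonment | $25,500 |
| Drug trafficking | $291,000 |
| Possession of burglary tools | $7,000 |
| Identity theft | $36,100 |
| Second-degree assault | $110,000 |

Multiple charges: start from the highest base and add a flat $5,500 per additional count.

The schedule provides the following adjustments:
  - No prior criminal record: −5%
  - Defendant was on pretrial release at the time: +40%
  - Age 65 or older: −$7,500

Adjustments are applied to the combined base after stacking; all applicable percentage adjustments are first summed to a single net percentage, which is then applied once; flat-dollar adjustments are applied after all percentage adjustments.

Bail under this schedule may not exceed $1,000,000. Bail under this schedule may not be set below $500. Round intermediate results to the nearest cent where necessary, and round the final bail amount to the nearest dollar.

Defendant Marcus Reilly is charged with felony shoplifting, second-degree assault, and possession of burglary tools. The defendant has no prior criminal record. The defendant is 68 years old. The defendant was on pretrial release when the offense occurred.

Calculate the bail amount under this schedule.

$155,850

Base amounts from the schedule: felony shoplifting $12,500; second-degree assault $110,000; possession of burglary tools $7,000.
Stacking rule: highest base plus $5,500 per additional charge. Highest is second-degree assault at $110,000; 2 additional charges → +$11,000. Combined base = $121,000.
Net percentage adjustment: −5% +40% = +35%. $121,000 × 1.35 = $163,350.
Age 65 or older (−$7,500 flat): $163,350 − $7,500 = $155,850.
$155,850 is within the $1,000,000 maximum.
$155,850 is at or above the $500 minimum.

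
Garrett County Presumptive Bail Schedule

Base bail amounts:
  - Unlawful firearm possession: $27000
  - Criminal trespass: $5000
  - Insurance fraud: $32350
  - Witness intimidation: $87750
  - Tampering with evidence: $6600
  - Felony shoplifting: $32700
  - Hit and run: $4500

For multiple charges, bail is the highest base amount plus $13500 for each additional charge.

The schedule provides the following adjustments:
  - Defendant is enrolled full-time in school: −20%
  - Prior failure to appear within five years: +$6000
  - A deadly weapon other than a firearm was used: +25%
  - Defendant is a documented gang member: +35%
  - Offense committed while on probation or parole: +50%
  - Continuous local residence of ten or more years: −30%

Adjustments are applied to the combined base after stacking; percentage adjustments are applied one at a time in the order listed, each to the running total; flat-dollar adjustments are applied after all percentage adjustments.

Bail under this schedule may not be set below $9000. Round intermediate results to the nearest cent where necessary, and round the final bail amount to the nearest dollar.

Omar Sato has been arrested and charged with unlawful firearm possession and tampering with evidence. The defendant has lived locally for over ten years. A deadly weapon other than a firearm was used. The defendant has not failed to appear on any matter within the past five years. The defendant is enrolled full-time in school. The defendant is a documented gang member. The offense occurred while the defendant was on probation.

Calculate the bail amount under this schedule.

Base amounts from the schedule: unlawful firearm possession $27000; tampering with evidence $6600.
Stacking rule: highest base plus $13500 per additional charge. Highest is unlawful firearm possession at $27000; 1 additional charge → +$13500. Combined base = $40500.
Defendant is enrolled full-time in school (−20%): $40500 × 0.8 = $32400.
A deadly weapon other than a firearm was used (+25%): $32400 × 1.25 = $40500.
Defendant is a documented gang member (+35%): $40500 × 1.35 = $54675.
Offense committed while on probation or parole (+50%): $54675 × 1.5 = $82012.50.
Continuous local residence of ten or more years (−30%): $82012.50 × 0.7 = $57408.75.
$57408.75 is at or above the $9000 minimum.
Rounded to the nearest dollar: $57409.

$57409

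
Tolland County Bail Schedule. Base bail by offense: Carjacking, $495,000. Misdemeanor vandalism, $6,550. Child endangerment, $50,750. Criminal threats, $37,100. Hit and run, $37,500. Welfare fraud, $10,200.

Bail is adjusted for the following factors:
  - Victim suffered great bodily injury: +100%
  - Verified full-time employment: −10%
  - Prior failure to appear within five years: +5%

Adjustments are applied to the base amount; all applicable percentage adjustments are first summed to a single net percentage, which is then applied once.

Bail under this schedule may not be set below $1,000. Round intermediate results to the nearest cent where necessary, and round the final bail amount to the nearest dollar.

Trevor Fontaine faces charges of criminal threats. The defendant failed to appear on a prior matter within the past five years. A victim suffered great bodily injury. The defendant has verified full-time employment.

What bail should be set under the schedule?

$72,345

Base amounts from the schedule: criminal threats $37,100.
Single charge. Combined base = $37,100.
Net percentage adjustment: +100% −10% +5% = +95%. $37,100 × 1.95 = $72,345.
$72,345 is at or above the $1,000 minimum.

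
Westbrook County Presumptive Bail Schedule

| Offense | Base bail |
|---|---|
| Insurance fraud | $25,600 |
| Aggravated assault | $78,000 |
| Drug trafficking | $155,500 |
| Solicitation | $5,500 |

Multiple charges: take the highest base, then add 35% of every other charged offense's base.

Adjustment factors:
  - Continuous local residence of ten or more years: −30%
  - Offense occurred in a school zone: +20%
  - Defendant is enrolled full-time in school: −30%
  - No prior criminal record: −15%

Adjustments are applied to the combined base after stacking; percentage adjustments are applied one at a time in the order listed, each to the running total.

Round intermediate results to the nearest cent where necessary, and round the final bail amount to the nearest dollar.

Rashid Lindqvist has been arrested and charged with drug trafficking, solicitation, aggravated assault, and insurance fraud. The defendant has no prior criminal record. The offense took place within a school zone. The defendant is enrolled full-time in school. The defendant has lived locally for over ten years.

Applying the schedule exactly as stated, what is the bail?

$96,804

Base amounts from the schedule: drug trafficking $155,500; solicitation $5,500; aggravated assault $78,000; insurance fraud $25,600.
Stacking rule: highest base plus 35% of each additional charge. Highest is drug trafficking at $155,500. Additional: $5,500 × 35% = $1,925; $78,000 × 35% = $27,300; $25,600 × 35% = $8,960. Combined base = $155,500 + $38,185 = $193,685.
Continuous local residence of ten or more years (−30%): $193,685 × 0.7 = $135,579.50.
Offense occurred in a school zone (+20%): $135,579.50 × 1.2 = $162,695.40.
Defendant is enrolled full-time in school (−30%): $162,695.40 × 0.7 = $113,886.78.
No prior criminal record (−15%): $113,886.78 × 0.85 = $96,803.76.
Rounded to the nearest dollar: $96,804.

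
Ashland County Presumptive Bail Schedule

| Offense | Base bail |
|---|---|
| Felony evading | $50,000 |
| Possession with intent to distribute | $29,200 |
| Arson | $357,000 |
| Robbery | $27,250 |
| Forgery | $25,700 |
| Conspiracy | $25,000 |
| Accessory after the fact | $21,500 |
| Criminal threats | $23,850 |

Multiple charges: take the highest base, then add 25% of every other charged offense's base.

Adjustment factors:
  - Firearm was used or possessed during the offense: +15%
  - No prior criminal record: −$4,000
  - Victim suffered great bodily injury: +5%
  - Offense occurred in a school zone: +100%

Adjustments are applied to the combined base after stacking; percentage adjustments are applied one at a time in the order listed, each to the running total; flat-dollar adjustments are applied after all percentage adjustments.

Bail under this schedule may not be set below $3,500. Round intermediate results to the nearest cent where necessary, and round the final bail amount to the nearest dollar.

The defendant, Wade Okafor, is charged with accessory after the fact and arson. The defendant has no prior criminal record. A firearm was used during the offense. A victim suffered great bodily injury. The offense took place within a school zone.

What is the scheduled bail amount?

$871,136

Base amounts from the schedule: accessory after the fact $21,500; arson $357,000.
Stacking rule: highest base plus 25% of each additional charge. Highest is arson at $357,000. Additional: $21,500 × 25% = $5,375. Combined base = $357,000 + $5,375 = $362,375.
Firearm was used or possessed during the offense (+15%): $362,375 × 1.15 = $416,731.25.
Victim suffered great bodily injury (+5%): $416,731.25 × 1.05 = $437,567.81.
Offense occurred in a school zone (+100%): $437,567.81 × 2 = $875,135.62.
No prior criminal record (−$4,000 flat): $875,135.62 − $4,000 = $871,135.62.
$871,135.62 is at or above the $3,500 minimum.
Rounded to the nearest dollar: $871,136.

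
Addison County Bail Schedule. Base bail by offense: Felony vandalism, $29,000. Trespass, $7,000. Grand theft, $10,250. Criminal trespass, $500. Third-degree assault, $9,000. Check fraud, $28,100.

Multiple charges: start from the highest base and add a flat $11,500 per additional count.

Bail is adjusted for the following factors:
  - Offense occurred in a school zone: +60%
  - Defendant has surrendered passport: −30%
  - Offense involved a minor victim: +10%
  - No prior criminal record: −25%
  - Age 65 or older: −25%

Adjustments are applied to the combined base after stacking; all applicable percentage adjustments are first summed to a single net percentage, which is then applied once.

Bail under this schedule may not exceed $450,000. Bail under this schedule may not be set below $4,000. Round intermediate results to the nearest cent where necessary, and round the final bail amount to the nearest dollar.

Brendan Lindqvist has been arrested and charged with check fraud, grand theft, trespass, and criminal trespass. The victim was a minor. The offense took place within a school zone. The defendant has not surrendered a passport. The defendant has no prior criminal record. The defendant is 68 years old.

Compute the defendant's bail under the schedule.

$75,120

Base amounts from the schedule: check fraud $28,100; grand theft $10,250; trespass $7,000; criminal trespass $500.
Stacking rule: highest base plus $11,500 per additional charge. Highest is check fraud at $28,100; 3 additional charges → +$34,500. Combined base = $62,600.
Net percentage adjustment: +60% +10% −25% −25% = +20%. $62,600 × 1.2 = $75,120.
$75,120 is within the $450,000 maximum.
$75,120 is at or above the $4,000 minimum.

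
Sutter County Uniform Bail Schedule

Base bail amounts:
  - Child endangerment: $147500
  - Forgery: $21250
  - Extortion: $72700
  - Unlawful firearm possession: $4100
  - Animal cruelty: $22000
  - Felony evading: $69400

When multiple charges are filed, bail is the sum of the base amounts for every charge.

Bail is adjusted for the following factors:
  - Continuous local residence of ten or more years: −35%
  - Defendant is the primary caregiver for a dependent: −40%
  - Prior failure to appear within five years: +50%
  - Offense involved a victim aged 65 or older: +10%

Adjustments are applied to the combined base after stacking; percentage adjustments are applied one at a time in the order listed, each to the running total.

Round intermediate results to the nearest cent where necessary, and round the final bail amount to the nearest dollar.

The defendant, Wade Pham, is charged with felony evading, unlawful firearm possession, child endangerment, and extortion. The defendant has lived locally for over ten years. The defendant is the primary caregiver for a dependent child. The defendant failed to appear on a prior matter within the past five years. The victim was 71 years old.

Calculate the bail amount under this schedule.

Base amounts from the schedule: felony evading $69400; unlawful firearm possession $4100; child endangerment $147500; extortion $72700.
Stacking rule: sum of all bases. $69400 + $4100 + $147500 + $72700 = $293700.
Continuous local residence of ten or more years (−35%): $293700 × 0.65 = $190905.
Defendant is the primary caregiver for a dependent (−40%): $190905 × 0.6 = $114543.
Prior failure to appear within five years (+50%): $114543 × 1.5 = $171814.50.
Offense involved a victim aged 65 or older (+10%): $171814.50 × 1.1 = $188995.95.
Rounded to the nearest dollar: $188996.

$188996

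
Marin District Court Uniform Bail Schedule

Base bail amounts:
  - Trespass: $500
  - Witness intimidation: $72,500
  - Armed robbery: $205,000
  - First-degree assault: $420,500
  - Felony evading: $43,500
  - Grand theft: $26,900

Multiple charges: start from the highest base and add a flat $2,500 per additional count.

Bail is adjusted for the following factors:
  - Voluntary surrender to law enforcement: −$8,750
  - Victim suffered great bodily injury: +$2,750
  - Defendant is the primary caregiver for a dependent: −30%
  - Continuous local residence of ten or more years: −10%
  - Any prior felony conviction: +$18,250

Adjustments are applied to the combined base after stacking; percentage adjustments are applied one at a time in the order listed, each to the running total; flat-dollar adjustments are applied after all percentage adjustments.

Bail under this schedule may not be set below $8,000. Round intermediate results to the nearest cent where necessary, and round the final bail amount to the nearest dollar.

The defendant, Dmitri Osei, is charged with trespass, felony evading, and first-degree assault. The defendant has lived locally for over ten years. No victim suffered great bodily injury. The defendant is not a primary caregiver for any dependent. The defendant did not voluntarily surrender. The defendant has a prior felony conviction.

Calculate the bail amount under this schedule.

$401,200

Base amounts from the schedule: trespass $500; felony evading $43,500; first-degree assault $420,500.
Stacking rule: highest base plus $2,500 per additional charge. Highest is first-degree assault at $420,500; 2 additional charges → +$5,000. Combined base = $425,500.
Continuous local residence of ten or more years (−10%): $425,500 × 0.9 = $382,950.
Any prior felony conviction (+$18,250 flat): $382,950 + $18,250 = $401,200.
$401,200 is at or above the $8,000 minimum.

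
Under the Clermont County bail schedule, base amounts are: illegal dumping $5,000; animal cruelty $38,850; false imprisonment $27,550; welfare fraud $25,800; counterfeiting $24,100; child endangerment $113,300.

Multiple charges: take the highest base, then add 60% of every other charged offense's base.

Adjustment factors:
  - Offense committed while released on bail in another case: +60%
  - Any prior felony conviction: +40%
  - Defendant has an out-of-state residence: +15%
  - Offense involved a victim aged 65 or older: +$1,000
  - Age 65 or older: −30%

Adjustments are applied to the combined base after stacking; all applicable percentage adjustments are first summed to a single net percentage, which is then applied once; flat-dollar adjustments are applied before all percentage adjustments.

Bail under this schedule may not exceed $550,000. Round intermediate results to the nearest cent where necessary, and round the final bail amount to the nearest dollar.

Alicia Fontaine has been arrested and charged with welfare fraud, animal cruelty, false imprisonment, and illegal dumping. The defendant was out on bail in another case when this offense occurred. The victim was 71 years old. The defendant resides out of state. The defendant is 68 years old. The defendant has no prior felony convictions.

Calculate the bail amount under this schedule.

$108,547

Base amounts from the schedule: welfare fraud $25,800; animal cruelty $38,850; false imprisonment $27,550; illegal dumping $5,000.
Stacking rule: highest base plus 60% of each additional charge. Highest is animal cruelty at $38,850. Additional: $25,800 × 60% = $15,480; $27,550 × 60% = $16,530; $5,000 × 60% = $3,000. Combined base = $38,850 + $35,010 = $73,860.
Offense involved a victim aged 65 or older (+$1,000 flat): $73,860 + $1,000 = $74,860.
Net percentage adjustment: +60% +15% −30% = +45%. $74,860 × 1.45 = $108,547.
$108,547 is within the $550,000 maximum.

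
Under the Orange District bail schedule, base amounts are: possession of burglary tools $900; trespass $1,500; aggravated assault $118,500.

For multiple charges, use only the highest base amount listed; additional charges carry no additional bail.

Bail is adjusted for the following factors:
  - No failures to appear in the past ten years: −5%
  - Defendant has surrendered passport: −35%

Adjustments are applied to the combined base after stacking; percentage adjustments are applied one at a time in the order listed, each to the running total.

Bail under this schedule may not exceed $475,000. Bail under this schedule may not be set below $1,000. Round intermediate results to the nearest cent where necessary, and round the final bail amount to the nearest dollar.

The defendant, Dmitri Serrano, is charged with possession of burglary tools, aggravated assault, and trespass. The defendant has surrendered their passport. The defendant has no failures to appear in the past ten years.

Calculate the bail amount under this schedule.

$73,174

Base amounts from the schedule: possession of burglary tools $900; aggravated assault $118,500; trespass $1,500.
Stacking rule: use the highest base only. Highest is aggravated assault at $118,500. Combined base = $118,500.
No failures to appear in the past ten years (−5%): $118,500 × 0.95 = $112,575.
Defendant has surrendered passport (−35%): $112,575 × 0.65 = $73,173.75.
$73,173.75 is within the $475,000 maximum.
$73,173.75 is at or above the $1,000 minimum.
Rounded to the nearest dollar: $73,174.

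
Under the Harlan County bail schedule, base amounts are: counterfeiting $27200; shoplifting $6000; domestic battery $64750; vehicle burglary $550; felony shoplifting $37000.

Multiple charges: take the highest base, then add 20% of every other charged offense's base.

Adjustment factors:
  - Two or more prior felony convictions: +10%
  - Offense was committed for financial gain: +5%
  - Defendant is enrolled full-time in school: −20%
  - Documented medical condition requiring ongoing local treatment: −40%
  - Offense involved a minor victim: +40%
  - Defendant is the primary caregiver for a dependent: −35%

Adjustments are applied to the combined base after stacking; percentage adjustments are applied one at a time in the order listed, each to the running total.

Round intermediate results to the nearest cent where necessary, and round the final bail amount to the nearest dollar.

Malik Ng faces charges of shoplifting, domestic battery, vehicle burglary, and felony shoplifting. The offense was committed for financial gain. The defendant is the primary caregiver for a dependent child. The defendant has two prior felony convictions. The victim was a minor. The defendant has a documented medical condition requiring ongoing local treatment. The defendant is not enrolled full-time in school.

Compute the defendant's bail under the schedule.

Base amounts from the schedule: shoplifting $6000; domestic battery $64750; vehicle burglary $550; felony shoplifting $37000.
Stacking rule: highest base plus 20% of each additional charge. Highest is domestic battery at $64750. Additional: $6000 × 20% = $1200; $550 × 20% = $110; $37000 × 20% = $7400. Combined base = $64750 + $8710 = $73460.
Two or more prior felony convictions (+10%): $73460 × 1.1 = $80806.
Offense was committed for financial gain (+5%): $80806 × 1.05 = $84846.30.
Documented medical condition requiring ongoing local treatment (−40%): $84846.30 × 0.6 = $50907.78.
Offense involved a minor victim (+40%): $50907.78 × 1.4 = $71270.89.
Defendant is the primary caregiver for a dependent (−35%): $71270.89 × 0.65 = $46326.08.
Rounded to the nearest dollar: $46326.

$46326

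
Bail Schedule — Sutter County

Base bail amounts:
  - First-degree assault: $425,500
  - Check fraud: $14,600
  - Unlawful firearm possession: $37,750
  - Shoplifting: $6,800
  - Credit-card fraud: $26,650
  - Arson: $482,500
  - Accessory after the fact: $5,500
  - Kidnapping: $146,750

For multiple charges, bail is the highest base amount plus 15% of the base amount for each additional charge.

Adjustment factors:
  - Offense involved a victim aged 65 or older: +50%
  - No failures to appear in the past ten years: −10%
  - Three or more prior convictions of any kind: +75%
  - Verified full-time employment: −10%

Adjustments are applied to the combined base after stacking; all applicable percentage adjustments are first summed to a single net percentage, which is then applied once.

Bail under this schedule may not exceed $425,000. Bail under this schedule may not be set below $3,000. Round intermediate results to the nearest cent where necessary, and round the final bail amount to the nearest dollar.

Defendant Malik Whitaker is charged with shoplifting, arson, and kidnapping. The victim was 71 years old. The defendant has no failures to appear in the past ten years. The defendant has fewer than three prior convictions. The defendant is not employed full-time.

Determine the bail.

$425,000

Base amounts from the schedule: shoplifting $6,800; arson $482,500; kidnapping $146,750.
Stacking rule: highest base plus 15% of each additional charge. Highest is arson at $482,500. Additional: $6,800 × 15% = $1,020; $146,750 × 15% = $22,012.50. Combined base = $482,500 + $23,032.50 = $505,532.50.
Net percentage adjustment: +50% −10% = +40%. $505,532.50 × 1.4 = $707,745.50.
Result $707,745.50 exceeds the maximum of $425,000; bail is capped at $425,000.
$425,000 is at or above the $3,000 minimum.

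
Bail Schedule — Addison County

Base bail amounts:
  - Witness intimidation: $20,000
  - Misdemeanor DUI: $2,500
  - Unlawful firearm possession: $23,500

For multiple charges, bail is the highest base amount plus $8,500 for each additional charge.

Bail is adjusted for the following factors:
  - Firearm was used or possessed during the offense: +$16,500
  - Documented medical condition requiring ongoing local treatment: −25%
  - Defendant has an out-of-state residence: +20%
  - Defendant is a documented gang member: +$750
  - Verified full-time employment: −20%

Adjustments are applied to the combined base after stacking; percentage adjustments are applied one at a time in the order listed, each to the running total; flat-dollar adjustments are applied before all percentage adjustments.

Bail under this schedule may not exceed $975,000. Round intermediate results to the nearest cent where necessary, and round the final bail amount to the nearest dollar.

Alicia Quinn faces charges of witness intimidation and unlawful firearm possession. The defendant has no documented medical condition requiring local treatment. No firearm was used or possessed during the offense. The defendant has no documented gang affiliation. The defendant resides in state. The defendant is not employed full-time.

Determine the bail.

Base amounts from the schedule: witness intimidation $20,000; unlawful firearm possession $23,500.
Stacking rule: highest base plus $8,500 per additional charge. Highest is unlawful firearm possession at $23,500; 1 additional charge → +$8,500. Combined base = $32,000.
No adjustment factors apply to this defendant.
$32,000 is within the $975,000 maximum.

$32,000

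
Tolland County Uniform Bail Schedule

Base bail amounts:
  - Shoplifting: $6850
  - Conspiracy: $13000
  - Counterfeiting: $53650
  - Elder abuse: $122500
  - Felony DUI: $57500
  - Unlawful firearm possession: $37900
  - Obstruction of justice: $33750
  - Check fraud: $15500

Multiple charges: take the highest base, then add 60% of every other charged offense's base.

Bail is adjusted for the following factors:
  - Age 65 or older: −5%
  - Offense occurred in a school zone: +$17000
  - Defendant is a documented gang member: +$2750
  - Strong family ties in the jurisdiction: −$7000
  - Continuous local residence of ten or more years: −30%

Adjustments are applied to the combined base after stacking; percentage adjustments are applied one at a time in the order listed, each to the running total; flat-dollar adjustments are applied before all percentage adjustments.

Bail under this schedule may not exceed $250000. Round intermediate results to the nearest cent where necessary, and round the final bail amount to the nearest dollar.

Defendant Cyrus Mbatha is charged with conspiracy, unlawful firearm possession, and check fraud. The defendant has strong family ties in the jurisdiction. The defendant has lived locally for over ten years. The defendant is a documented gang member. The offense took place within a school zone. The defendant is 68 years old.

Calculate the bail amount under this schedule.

Base amounts from the schedule: conspiracy $13000; unlawful firearm possession $37900; check fraud $15500.
Stacking rule: highest base plus 60% of each additional charge. Highest is unlawful firearm possession at $37900. Additional: $13000 × 60% = $7800; $15500 × 60% = $9300. Combined base = $37900 + $17100 = $55000.
Offense occurred in a school zone (+$17000 flat): $55000 + $17000 = $72000.
Defendant is a documented gang member (+$2750 flat): $72000 + $2750 = $74750.
Strong family ties in the jurisdiction (−$7000 flat): $74750 − $7000 = $67750.
Age 65 or older (−5%): $67750 × 0.95 = $64362.50.
Continuous local residence of ten or more years (−30%): $64362.50 × 0.7 = $45053.75.
$45053.75 is within the $250000 maximum.
Rounded to the nearest dollar: $45054.

$45054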